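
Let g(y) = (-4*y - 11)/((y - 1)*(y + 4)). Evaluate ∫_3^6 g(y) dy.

-4*log(5) + 2*log(2) + log(7)

Factor the denominator: y**2 + 3*y - 4 = (y + 4)(y - 1).
Partial fractions: (-4*y - 11)/((y - 1)*(y + 4)) = -1/(y + 4) - 3/(y - 1).
An antiderivative is F(y) = -3*log(y - 1) - log(y + 4).
Then F(6) - F(3) = (-4*log(5) - log(2)) - (-log(56)) = -4*log(5) + 2*log(2) + log(7).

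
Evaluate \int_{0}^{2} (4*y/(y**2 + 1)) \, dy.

Let u = y**2 + 1, so du = 2*y dy. When y = 0, u = 1; when y = 2, u = 5.
The integral becomes 2·∫ 1/u du from 1 to 5, with antiderivative 2*log(u).
Back in y: F(y) = 2*log(y**2 + 1).
Then F(2) - F(0) = (log(25)) - (0) = log(25).

log(25)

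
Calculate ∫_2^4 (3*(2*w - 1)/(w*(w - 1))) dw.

Factor the denominator: w**2 - w = w(w - 1).
Partial fractions: 3*(2*w - 1)/(w*(w - 1)) = 3/w + 3/(w - 1).
An antiderivative is F(w) = 3*log(w) + 3*log(w - 1).
Then F(4) - F(2) = (3*log(3) + 6*log(2)) - (log(8)) = 3*log(2) + 3*log(3).

3*log(2) + 3*log(3)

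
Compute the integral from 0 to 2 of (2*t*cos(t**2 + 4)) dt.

Let u = t**2 + 4, so du = 2*t dt. When t = 0, u = 4; when t = 2, u = 8.
The integral becomes ∫ cos(u) du from 4 to 8, with antiderivative sin(u).
Back in t: F(t) = sin(t**2 + 4).
Then F(2) - F(0) = (sin(8)) - (sin(4)) = -sin(4) + sin(8).

-sin(4) + sin(8)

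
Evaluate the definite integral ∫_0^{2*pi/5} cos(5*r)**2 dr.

pi/5

Use the identity cos^2(5*r) = (1 + cos(10*r))/2.
An antiderivative is F(r) = r/2 + sin(10*r)/20.
Then F(2*pi/5) - F(0) = (pi/5) - (0) = pi/5.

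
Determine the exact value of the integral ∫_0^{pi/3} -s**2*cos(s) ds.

-pi/3 - sqrt(3)*pi**2/18 + sqrt(3)

Integrate by parts twice (u = s^2, dv = -cos(s) ds).
An antiderivative is F(s) = -s**2*sin(s) - 2*s*cos(s) + 2*sin(s).
Then F(pi/3) - F(0) = (-pi/3 - sqrt(3)*pi**2/18 + sqrt(3)) - (0) = -pi/3 - sqrt(3)*pi**2/18 + sqrt(3).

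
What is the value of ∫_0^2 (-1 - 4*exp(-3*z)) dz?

-10/3 + 4*exp(-6)/3

An antiderivative is F(z) = -z + 4*exp(-3*z)/3.
Then F(2) - F(0) = (-2 + 4*exp(-6)/3) - (4/3) = -10/3 + 4*exp(-6)/3.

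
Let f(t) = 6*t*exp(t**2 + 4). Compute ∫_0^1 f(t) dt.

Let u = t**2 + 4, so du = 2*t dt. When t = 0, u = 4; when t = 1, u = 5.
The integral becomes 3·∫ exp(u) du from 4 to 5, with antiderivative 3*exp(u).
Back in t: F(t) = 3*exp(t**2 + 4).
Then F(1) - F(0) = (3*exp(5)) - (3*exp(4)) = -3*(1 - exp(1))*exp(4).

-3*(1 - exp(1))*exp(4)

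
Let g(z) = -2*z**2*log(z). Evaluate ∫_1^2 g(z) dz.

Integrate by parts once (u = ln z, dv = -2*z**2 dz).
An antiderivative is F(z) = -2*z**3*(3*log(z) - 1)/9.
Then F(2) - F(1) = (16/9 - 16*log(2)/3) - (2/9) = 14/9 - 16*log(2)/3.

14/9 - 16*log(2)/3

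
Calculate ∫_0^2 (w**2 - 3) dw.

-10/3

By the power rule, an antiderivative is F(w) = w**3/3 - 3*w.
Then F(2) - F(0) = (-10/3) - (0) = -10/3.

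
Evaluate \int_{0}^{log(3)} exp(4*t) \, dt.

20

Let u = exp(t), so du = exp(t) dt. When t = 0, u = 1; when t = log(3), u = 3.
The integral becomes ∫ u**3 du from 1 to 3, with antiderivative u**4/4.
Back in t: F(t) = exp(4*t)/4.
Then F(log(3)) - F(0) = (81/4) - (1/4) = 20.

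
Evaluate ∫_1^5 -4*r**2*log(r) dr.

496/9 - 500*log(5)/3

Integrate by parts once (u = ln r, dv = -4*r**2 dr).
An antiderivative is F(r) = -4*r**3*(3*log(r) - 1)/9.
Then F(5) - F(1) = (500/9 - 500*log(5)/3) - (4/9) = 496/9 - 500*log(5)/3.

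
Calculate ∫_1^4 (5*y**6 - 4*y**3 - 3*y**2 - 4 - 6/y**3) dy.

By the power rule, an antiderivative is F(y) = 5*y**7/7 - y**4 - y**3 - 4*y + 3/y**2.
Then F(4) - F(1) = (1273109/112) - (-16/7) = 1273365/112.

1273365/112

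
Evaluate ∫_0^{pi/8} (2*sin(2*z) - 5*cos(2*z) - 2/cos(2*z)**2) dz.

-7*sqrt(2)/4

An antiderivative is F(z) = -5*sin(2*z)/2 - cos(2*z) - tan(2*z).
Then F(pi/8) - F(0) = (-7*sqrt(2)/4 - 1) - (-1) = -7*sqrt(2)/4.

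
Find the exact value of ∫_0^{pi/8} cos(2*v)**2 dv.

1/8 + pi/16

Use the identity cos^2(2*v) = (1 + cos(4*v))/2.
An antiderivative is F(v) = v/2 + sin(4*v)/8.
Then F(pi/8) - F(0) = (1/8 + pi/16) - (0) = 1/8 + pi/16.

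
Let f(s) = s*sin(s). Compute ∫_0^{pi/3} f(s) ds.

-pi/6 + sqrt(3)/2

Integrate by parts once (u = s, dv = sin(s) ds).
An antiderivative is F(s) = -s*cos(s) + sin(s).
Then F(pi/3) - F(0) = (-pi/6 + sqrt(3)/2) - (0) = -pi/6 + sqrt(3)/2.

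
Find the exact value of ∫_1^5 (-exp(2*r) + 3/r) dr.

-exp(10)/2 + exp(2)/2 + 3*log(5)

An antiderivative is F(r) = -exp(2*r)/2 + 3*log(r).
Then F(5) - F(1) = (-exp(10)/2 + 3*log(5)) - (-exp(2)/2) = -exp(10)/2 + exp(2)/2 + 3*log(5).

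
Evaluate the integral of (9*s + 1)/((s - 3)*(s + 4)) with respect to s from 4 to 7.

Factor the denominator: s**2 + s - 12 = (s + 4)(s - 3).
Partial fractions: (9*s + 1)/((s - 3)*(s + 4)) = 5/(s + 4) + 4/(s - 3).
An antiderivative is F(s) = 4*log(s - 3) + 5*log(s + 4).
Then F(7) - F(4) = (8*log(2) + 5*log(11)) - (15*log(2)) = -7*log(2) + 5*log(11).

-7*log(2) + 5*log(11)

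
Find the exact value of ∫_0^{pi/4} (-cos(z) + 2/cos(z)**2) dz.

2 - sqrt(2)/2

An antiderivative is F(z) = -sin(z) + 2*tan(z).
Then F(pi/4) - F(0) = (2 - sqrt(2)/2) - (0) = 2 - sqrt(2)/2.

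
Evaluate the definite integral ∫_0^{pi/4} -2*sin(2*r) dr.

-1

An antiderivative is F(r) = cos(2*r).
Then F(pi/4) - F(0) = (0) - (1) = -1.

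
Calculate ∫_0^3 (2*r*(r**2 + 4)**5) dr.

1607571/2

Let u = r**2 + 4, so du = 2*r dr. When r = 0, u = 4; when r = 3, u = 13.
The integral becomes ∫ u**5 du from 4 to 13, with antiderivative u**6/6.
Back in r: F(r) = (r**2 + 4)**6/6.
Then F(3) - F(0) = (4826809/6) - (2048/3) = 1607571/2.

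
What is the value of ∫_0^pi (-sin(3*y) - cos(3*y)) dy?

An antiderivative is F(y) = -sin(3*y)/3 + cos(3*y)/3.
Then F(pi) - F(0) = (-1/3) - (1/3) = -2/3.

-2/3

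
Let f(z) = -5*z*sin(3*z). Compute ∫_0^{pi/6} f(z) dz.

-5/9

Integrate by parts once (u = z, dv = -5*sin(3*z) dz).
An antiderivative is F(z) = 5*z*cos(3*z)/3 - 5*sin(3*z)/9.
Then F(pi/6) - F(0) = (-5/9) - (0) = -5/9.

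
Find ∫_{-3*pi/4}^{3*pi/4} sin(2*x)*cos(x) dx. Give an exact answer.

0

Use the identity sin(2*x)cos(x) = [sin(3*x) + sin(x)]/2.
An antiderivative is F(x) = -cos(x)/2 - cos(3*x)/6.
Then F(3*pi/4) - F(-3*pi/4) = (sqrt(2)/6) - (sqrt(2)/6) = 0.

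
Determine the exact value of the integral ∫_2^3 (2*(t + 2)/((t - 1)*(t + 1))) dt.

Factor the denominator: t**2 - 1 = (t + 1)(t - 1).
Partial fractions: 2*(t + 2)/((t - 1)*(t + 1)) = -1/(t + 1) + 3/(t - 1).
An antiderivative is F(t) = 3*log(t - 1) - log(t + 1).
Then F(3) - F(2) = (log(2)) - (-log(3)) = log(6).

log(6)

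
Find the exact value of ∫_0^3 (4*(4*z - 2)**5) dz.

166656

Let u = 4*z - 2, so du = 4 dz. When z = 0, u = -2; when z = 3, u = 10.
The integral becomes ∫ u**5 du from -2 to 10, with antiderivative u**6/6.
Back in z: F(z) = (4*z - 2)**6/6.
Then F(3) - F(0) = (500000/3) - (32/3) = 166656.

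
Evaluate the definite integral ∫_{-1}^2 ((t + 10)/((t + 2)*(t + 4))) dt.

log(32)

Factor the denominator: t**2 + 6*t + 8 = (t + 4)(t + 2).
Partial fractions: (t + 10)/((t + 2)*(t + 4)) = -3/(t + 4) + 4/(t + 2).
An antiderivative is F(t) = 4*log(t + 2) - 3*log(t + 4).
Then F(2) - F(-1) = (log(32/27)) - (-log(27)) = log(32).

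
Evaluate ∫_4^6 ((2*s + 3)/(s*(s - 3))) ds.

log(18)

Factor the denominator: s**2 - 3*s = s(s - 3).
Partial fractions: (2*s + 3)/(s*(s - 3)) = -1/s + 3/(s - 3).
An antiderivative is F(s) = -log(s) + 3*log(s - 3).
Then F(6) - F(4) = (log(9/2)) - (-log(4)) = log(18).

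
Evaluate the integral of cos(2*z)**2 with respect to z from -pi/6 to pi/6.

sqrt(3)/8 + pi/6

Use the identity cos^2(2*z) = (1 + cos(4*z))/2.
An antiderivative is F(z) = z/2 + sin(4*z)/8.
Then F(pi/6) - F(-pi/6) = (sqrt(3)/16 + pi/12) - (-pi/12 - sqrt(3)/16) = sqrt(3)/8 + pi/6.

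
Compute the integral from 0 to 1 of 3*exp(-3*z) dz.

An antiderivative is F(z) = -exp(-3*z).
Then F(1) - F(0) = (-exp(-3)) - (-1) = 1 - exp(-3).

1 - exp(-3)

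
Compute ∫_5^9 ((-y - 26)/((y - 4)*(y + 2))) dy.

-5*log(5) - 4*log(7) + 4*log(11)

Factor the denominator: y**2 - 2*y - 8 = (y + 2)(y - 4).
Partial fractions: (-y - 26)/((y - 4)*(y + 2)) = 4/(y + 2) - 5/(y - 4).
An antiderivative is F(y) = -5*log(y - 4) + 4*log(y + 2).
Then F(9) - F(5) = (-5*log(5) + 4*log(11)) - (4*log(7)) = -5*log(5) - 4*log(7) + 4*log(11).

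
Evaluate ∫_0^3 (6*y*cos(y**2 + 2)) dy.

Let u = y**2 + 2, so du = 2*y dy. When y = 0, u = 2; when y = 3, u = 11.
The integral becomes 3·∫ cos(u) du from 2 to 11, with antiderivative 3*sin(u).
Back in y: F(y) = 3*sin(y**2 + 2).
Then F(3) - F(0) = (3*sin(11)) - (3*sin(2)) = 3*sin(11) - 3*sin(2).

3*sin(11) - 3*sin(2)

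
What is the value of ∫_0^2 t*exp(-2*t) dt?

(-5 + exp(4))*exp(-4)/4

Integrate by parts once (u = t, dv = exp(-2*t) dt).
An antiderivative is F(t) = (-2*t - 1)*exp(-2*t)/4.
Then F(2) - F(0) = (-5*exp(-4)/4) - (-1/4) = (-5 + exp(4))*exp(-4)/4.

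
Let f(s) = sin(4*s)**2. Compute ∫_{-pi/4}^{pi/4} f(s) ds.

Use the identity sin^2(4*s) = (1 - cos(8*s))/2.
An antiderivative is F(s) = s/2 - sin(8*s)/16.
Then F(pi/4) - F(-pi/4) = (pi/8) - (-pi/8) = pi/4.

pi/4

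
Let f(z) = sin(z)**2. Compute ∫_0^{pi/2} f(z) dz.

Use the identity sin^2(z) = (1 - cos(2*z))/2.
An antiderivative is F(z) = z/2 - sin(2*z)/4.
Then F(pi/2) - F(0) = (pi/4) - (0) = pi/4.

pi/4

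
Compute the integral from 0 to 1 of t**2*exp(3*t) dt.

-2/27 + 5*exp(3)/27

Integrate by parts twice (u = t^2, dv = exp(3*t) dt).
An antiderivative is F(t) = (9*t**2 - 6*t + 2)*exp(3*t)/27.
Then F(1) - F(0) = (5*exp(3)/27) - (2/27) = -2/27 + 5*exp(3)/27.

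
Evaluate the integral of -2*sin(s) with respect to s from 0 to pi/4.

An antiderivative is F(s) = 2*cos(s).
Then F(pi/4) - F(0) = (sqrt(2)) - (2) = -2 + sqrt(2).

-2 + sqrt(2)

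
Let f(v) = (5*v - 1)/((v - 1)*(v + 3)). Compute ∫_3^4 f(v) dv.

Factor the denominator: v**2 + 2*v - 3 = (v + 3)(v - 1).
Partial fractions: (5*v - 1)/((v - 1)*(v + 3)) = 4/(v + 3) + 1/(v - 1).
An antiderivative is F(v) = log(v - 1) + 4*log(v + 3).
Then F(4) - F(3) = (log(3) + 4*log(7)) - (5*log(2) + 4*log(3)) = -5*log(2) - 3*log(3) + 4*log(7).

-5*log(2) - 3*log(3) + 4*log(7)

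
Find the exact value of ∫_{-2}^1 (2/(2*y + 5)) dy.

log(7)

An antiderivative is F(y) = log(2*y + 5).
Then F(1) - F(-2) = (log(7)) - (0) = log(7).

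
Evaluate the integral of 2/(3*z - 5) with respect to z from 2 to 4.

An antiderivative is F(z) = 2*log(3*z - 5)/3.
Then F(4) - F(2) = (2*log(7)/3) - (0) = 2*log(7)/3.

2*log(7)/3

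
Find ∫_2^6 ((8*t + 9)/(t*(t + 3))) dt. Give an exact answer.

Factor the denominator: t**2 + 3*t = (t + 3)t.
Partial fractions: (8*t + 9)/(t*(t + 3)) = 5/(t + 3) + 3/t.
An antiderivative is F(t) = 3*log(t) + 5*log(t + 3).
Then F(6) - F(2) = (3*log(2) + 13*log(3)) - (3*log(2) + 5*log(5)) = -5*log(5) + 13*log(3).

-5*log(5) + 13*log(3)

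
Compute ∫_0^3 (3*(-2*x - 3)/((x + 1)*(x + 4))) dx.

-5*log(7) + 8*log(2)

Factor the denominator: x**2 + 5*x + 4 = (x + 4)(x + 1).
Partial fractions: 3*(-2*x - 3)/((x + 1)*(x + 4)) = -5/(x + 4) - 1/(x + 1).
An antiderivative is F(x) = -log(x + 1) - 5*log(x + 4).
Then F(3) - F(0) = (-5*log(7) - 2*log(2)) - (-10*log(2)) = -5*log(7) + 8*log(2).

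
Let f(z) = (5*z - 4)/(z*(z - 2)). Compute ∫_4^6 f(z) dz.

Factor the denominator: z**2 - 2*z = z(z - 2).
Partial fractions: (5*z - 4)/(z*(z - 2)) = 2/z + 3/(z - 2).
An antiderivative is F(z) = 2*log(z) + 3*log(z - 2).
Then F(6) - F(4) = (2*log(3) + 8*log(2)) - (7*log(2)) = log(18).

log(18)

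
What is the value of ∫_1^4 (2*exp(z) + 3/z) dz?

-2*exp(1) + 6*log(2) + 2*exp(4)

An antiderivative is F(z) = 2*exp(z) + 3*log(z).
Then F(4) - F(1) = (log(64) + 2*exp(4)) - (2*exp(1)) = -2*exp(1) + 6*log(2) + 2*exp(4).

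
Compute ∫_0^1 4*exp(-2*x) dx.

An antiderivative is F(x) = -2*exp(-2*x).
Then F(1) - F(0) = (-2*exp(-2)) - (-2) = 2 - 2*exp(-2).

2 - 2*exp(-2)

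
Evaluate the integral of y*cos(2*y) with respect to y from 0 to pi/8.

Integrate by parts once (u = y, dv = cos(2*y) dy).
An antiderivative is F(y) = y*sin(2*y)/2 + cos(2*y)/4.
Then F(pi/8) - F(0) = (sqrt(2)*(pi + 4)/32) - (1/4) = -1/4 + sqrt(2)*pi/32 + sqrt(2)/8.

-1/4 + sqrt(2)*pi/32 + sqrt(2)/8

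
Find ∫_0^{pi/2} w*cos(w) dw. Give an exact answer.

-1 + pi/2

Integrate by parts once (u = w, dv = cos(w) dw).
An antiderivative is F(w) = w*sin(w) + cos(w).
Then F(pi/2) - F(0) = (pi/2) - (1) = -1 + pi/2.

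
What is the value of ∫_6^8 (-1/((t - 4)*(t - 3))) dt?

log(5/6)

Factor the denominator: t**2 - 7*t + 12 = (t - 3)(t - 4).
Partial fractions: -1/((t - 4)*(t - 3)) = 1/(t - 3) - 1/(t - 4).
An antiderivative is F(t) = -log(t - 4) + log(t - 3).
Then F(8) - F(6) = (log(5/4)) - (log(3/2)) = log(5/6).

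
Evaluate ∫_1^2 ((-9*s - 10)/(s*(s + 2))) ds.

Factor the denominator: s**2 + 2*s = (s + 2)s.
Partial fractions: (-9*s - 10)/(s*(s + 2)) = -4/(s + 2) - 5/s.
An antiderivative is F(s) = -5*log(s) - 4*log(s + 2).
Then F(2) - F(1) = (-13*log(2)) - (-log(81)) = -13*log(2) + 4*log(3).

-13*log(2) + 4*log(3)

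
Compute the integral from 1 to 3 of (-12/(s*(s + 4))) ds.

Factor the denominator: s**2 + 4*s = (s + 4)s.
Partial fractions: -12/(s*(s + 4)) = 3/(s + 4) - 3/s.
An antiderivative is F(s) = -3*log(s) + 3*log(s + 4).
Then F(3) - F(1) = (-3*log(3) + 3*log(7)) - (3*log(5)) = -3*log(5) - 3*log(3) + 3*log(7).

-3*log(5) - 3*log(3) + 3*log(7)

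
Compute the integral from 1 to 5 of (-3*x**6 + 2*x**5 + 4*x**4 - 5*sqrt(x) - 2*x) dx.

By the power rule, an antiderivative is F(x) = -3*x**7/7 + x**6/3 + 4*x**5/5 - 10*x**(3/2)/3 - x**2.
Then F(5) - F(1) = (-541775/21 - 50*sqrt(5)/3) - (-127/35) = -2708494/105 - 50*sqrt(5)/3.

-2708494/105 - 50*sqrt(5)/3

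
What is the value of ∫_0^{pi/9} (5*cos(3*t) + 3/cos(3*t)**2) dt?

11*sqrt(3)/6

An antiderivative is F(t) = 5*sin(3*t)/3 + tan(3*t).
Then F(pi/9) - F(0) = (11*sqrt(3)/6) - (0) = 11*sqrt(3)/6.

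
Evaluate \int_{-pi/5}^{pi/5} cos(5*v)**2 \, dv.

pi/5

Use the identity cos^2(5*v) = (1 + cos(10*v))/2.
An antiderivative is F(v) = v/2 + sin(10*v)/20.
Then F(pi/5) - F(-pi/5) = (pi/10) - (-pi/10) = pi/5.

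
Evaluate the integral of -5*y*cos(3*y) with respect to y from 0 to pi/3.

10/9

Integrate by parts once (u = y, dv = -5*cos(3*y) dy).
An antiderivative is F(y) = -5*y*sin(3*y)/3 - 5*cos(3*y)/9.
Then F(pi/3) - F(0) = (5/9) - (-5/9) = 10/9.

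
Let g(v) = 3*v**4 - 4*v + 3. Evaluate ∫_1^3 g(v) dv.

676/5

By the power rule, an antiderivative is F(v) = 3*v**5/5 - 2*v**2 + 3*v.
Then F(3) - F(1) = (684/5) - (8/5) = 676/5.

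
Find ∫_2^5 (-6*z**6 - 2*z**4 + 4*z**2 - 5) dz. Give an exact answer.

-2378277/35

By the power rule, an antiderivative is F(z) = -6*z**7/7 - 2*z**5/5 + 4*z**3/3 - 5*z.
Then F(5) - F(2) = (-1429525/21) - (-12794/105) = -2378277/35.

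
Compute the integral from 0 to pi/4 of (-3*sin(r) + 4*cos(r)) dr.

-3 + 7*sqrt(2)/2

An antiderivative is F(r) = 4*sin(r) + 3*cos(r).
Then F(pi/4) - F(0) = (7*sqrt(2)/2) - (3) = -3 + 7*sqrt(2)/2.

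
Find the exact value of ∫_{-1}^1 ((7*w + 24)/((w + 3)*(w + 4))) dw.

Factor the denominator: w**2 + 7*w + 12 = (w + 4)(w + 3).
Partial fractions: (7*w + 24)/((w + 3)*(w + 4)) = 4/(w + 4) + 3/(w + 3).
An antiderivative is F(w) = 3*log(w + 3) + 4*log(w + 4).
Then F(1) - F(-1) = (6*log(2) + 4*log(5)) - (3*log(2) + 4*log(3)) = -4*log(3) + 3*log(2) + 4*log(5).

-4*log(3) + 3*log(2) + 4*log(5)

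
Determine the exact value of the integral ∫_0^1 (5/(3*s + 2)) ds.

An antiderivative is F(s) = 5*log(3*s + 2)/3.
Then F(1) - F(0) = (5*log(5)/3) - (5*log(2)/3) = -5*log(2)/3 + 5*log(5)/3.

-5*log(2)/3 + 5*log(5)/3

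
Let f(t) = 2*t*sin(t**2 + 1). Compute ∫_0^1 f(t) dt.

Let u = t**2 + 1, so du = 2*t dt. When t = 0, u = 1; when t = 1, u = 2.
The integral becomes ∫ sin(u) du from 1 to 2, with antiderivative -cos(u).
Back in t: F(t) = -cos(t**2 + 1).
Then F(1) - F(0) = (-cos(2)) - (-cos(1)) = -cos(2) + cos(1).

-cos(2) + cos(1)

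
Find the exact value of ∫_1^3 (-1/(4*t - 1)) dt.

-log(11)/4 + log(3)/4

An antiderivative is F(t) = -log(4*t - 1)/4.
Then F(3) - F(1) = (-log(11)/4) - (-log(3)/4) = -log(11)/4 + log(3)/4.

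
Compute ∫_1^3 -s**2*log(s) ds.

26/9 - 9*log(3)

Integrate by parts once (u = ln s, dv = -s**2 ds).
An antiderivative is F(s) = -s**3*(3*log(s) - 1)/9.
Then F(3) - F(1) = (3 - 9*log(3)) - (1/9) = 26/9 - 9*log(3).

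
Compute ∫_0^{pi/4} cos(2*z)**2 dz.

Use the identity cos^2(2*z) = (1 + cos(4*z))/2.
An antiderivative is F(z) = z/2 + sin(4*z)/8.
Then F(pi/4) - F(0) = (pi/8) - (0) = pi/8.

pi/8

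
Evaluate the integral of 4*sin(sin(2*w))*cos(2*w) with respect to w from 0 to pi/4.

2 - 2*cos(1)

Let u = sin(2*w), so du = 2*cos(2*w) dw. When w = 0, u = 0; when w = pi/4, u = 1.
The integral becomes 2·∫ sin(u) du from 0 to 1, with antiderivative -2*cos(u).
Back in w: F(w) = -2*cos(sin(2*w)).
Then F(pi/4) - F(0) = (-2*cos(1)) - (-2) = 2 - 2*cos(1).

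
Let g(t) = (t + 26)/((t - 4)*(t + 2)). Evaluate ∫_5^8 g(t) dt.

-4*log(5) + 6*log(2) + 4*log(7)

Factor the denominator: t**2 - 2*t - 8 = (t + 2)(t - 4).
Partial fractions: (t + 26)/((t - 4)*(t + 2)) = -4/(t + 2) + 5/(t - 4).
An antiderivative is F(t) = 5*log(t - 4) - 4*log(t + 2).
Then F(8) - F(5) = (-4*log(5) + 6*log(2)) - (-4*log(7)) = -4*log(5) + 6*log(2) + 4*log(7).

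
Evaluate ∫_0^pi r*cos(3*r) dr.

-2/9

Integrate by parts once (u = r, dv = cos(3*r) dr).
An antiderivative is F(r) = r*sin(3*r)/3 + cos(3*r)/9.
Then F(pi) - F(0) = (-1/9) - (1/9) = -2/9.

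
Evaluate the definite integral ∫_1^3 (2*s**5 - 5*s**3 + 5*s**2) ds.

186

By the power rule, an antiderivative is F(s) = s**6/3 - 5*s**4/4 + 5*s**3/3.
Then F(3) - F(1) = (747/4) - (3/4) = 186.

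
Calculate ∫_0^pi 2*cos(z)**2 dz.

pi

Use the identity cos^2(z) = (1 + cos(2*z))/2.
An antiderivative is F(z) = z + sin(2*z)/2.
Then F(pi) - F(0) = (pi) - (0) = pi.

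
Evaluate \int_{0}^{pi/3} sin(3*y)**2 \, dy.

Use the identity sin^2(3*y) = (1 - cos(6*y))/2.
An antiderivative is F(y) = y/2 - sin(6*y)/12.
Then F(pi/3) - F(0) = (pi/6) - (0) = pi/6.

pi/6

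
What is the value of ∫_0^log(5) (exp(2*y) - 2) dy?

12 - 2*log(5)

An antiderivative is F(y) = exp(2*y)/2 - 2*y.
Then F(log(5)) - F(0) = (25/2 - log(25)) - (1/2) = 12 - 2*log(5).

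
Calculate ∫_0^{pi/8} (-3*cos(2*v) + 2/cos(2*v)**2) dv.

An antiderivative is F(v) = -3*sin(2*v)/2 + tan(2*v).
Then F(pi/8) - F(0) = (1 - 3*sqrt(2)/4) - (0) = 1 - 3*sqrt(2)/4.

1 - 3*sqrt(2)/4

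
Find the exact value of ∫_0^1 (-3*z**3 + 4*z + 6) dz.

By the power rule, an antiderivative is F(z) = -3*z**4/4 + 2*z**2 + 6*z.
Then F(1) - F(0) = (29/4) - (0) = 29/4.

29/4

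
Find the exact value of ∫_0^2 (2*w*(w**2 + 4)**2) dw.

Let u = w**2 + 4, so du = 2*w dw. When w = 0, u = 4; when w = 2, u = 8.
The integral becomes ∫ u**2 du from 4 to 8, with antiderivative u**3/3.
Back in w: F(w) = (w**2 + 4)**3/3.
Then F(2) - F(0) = (512/3) - (64/3) = 448/3.

448/3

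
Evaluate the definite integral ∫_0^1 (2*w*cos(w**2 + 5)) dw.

Let u = w**2 + 5, so du = 2*w dw. When w = 0, u = 5; when w = 1, u = 6.
The integral becomes ∫ cos(u) du from 5 to 6, with antiderivative sin(u).
Back in w: F(w) = sin(w**2 + 5).
Then F(1) - F(0) = (sin(6)) - (sin(5)) = sin(6) - sin(5).

sin(6) - sin(5)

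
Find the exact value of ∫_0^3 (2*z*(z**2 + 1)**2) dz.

333

Let u = z**2 + 1, so du = 2*z dz. When z = 0, u = 1; when z = 3, u = 10.
The integral becomes ∫ u**2 du from 1 to 10, with antiderivative u**3/3.
Back in z: F(z) = (z**2 + 1)**3/3.
Then F(3) - F(0) = (1000/3) - (1/3) = 333.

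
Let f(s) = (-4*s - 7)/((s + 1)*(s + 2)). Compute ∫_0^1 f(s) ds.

Factor the denominator: s**2 + 3*s + 2 = (s + 2)(s + 1).
Partial fractions: (-4*s - 7)/((s + 1)*(s + 2)) = -1/(s + 2) - 3/(s + 1).
An antiderivative is F(s) = -3*log(s + 1) - log(s + 2).
Then F(1) - F(0) = (-log(24)) - (-log(2)) = -log(12).

-log(12)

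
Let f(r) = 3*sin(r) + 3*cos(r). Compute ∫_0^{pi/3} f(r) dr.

An antiderivative is F(r) = 3*sin(r) - 3*cos(r).
Then F(pi/3) - F(0) = (-3/2 + 3*sqrt(3)/2) - (-3) = 3/2 + 3*sqrt(3)/2.

3/2 + 3*sqrt(3)/2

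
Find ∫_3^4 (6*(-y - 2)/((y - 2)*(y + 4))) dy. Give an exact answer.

Factor the denominator: y**2 + 2*y - 8 = (y + 4)(y - 2).
Partial fractions: 6*(-y - 2)/((y - 2)*(y + 4)) = -2/(y + 4) - 4/(y - 2).
An antiderivative is F(y) = -4*log(y - 2) - 2*log(y + 4).
Then F(4) - F(3) = (-10*log(2)) - (-log(49)) = -10*log(2) + 2*log(7).

-10*log(2) + 2*log(7)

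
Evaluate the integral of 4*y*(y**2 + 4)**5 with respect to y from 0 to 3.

1607571

Let u = y**2 + 4, so du = 2*y dy. When y = 0, u = 4; when y = 3, u = 13.
The integral becomes 2·∫ u**5 du from 4 to 13, with antiderivative u**6/3.
Back in y: F(y) = (y**2 + 4)**6/3.
Then F(3) - F(0) = (4826809/3) - (4096/3) = 1607571.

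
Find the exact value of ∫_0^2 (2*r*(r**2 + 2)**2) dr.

Let u = r**2 + 2, so du = 2*r dr. When r = 0, u = 2; when r = 2, u = 6.
The integral becomes ∫ u**2 du from 2 to 6, with antiderivative u**3/3.
Back in r: F(r) = (r**2 + 2)**3/3.
Then F(2) - F(0) = (72) - (8/3) = 208/3.

208/3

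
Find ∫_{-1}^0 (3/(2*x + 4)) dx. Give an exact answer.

3*log(2)/2

An antiderivative is F(x) = 3*log(2*x + 4)/2.
Then F(0) - F(-1) = (log(8)) - (3*log(2)/2) = 3*log(2)/2.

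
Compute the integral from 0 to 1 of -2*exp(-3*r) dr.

-2/3 + 2*exp(-3)/3

An antiderivative is F(r) = 2*exp(-3*r)/3.
Then F(1) - F(0) = (2*exp(-3)/3) - (2/3) = -2/3 + 2*exp(-3)/3.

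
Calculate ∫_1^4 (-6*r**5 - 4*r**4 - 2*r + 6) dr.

By the power rule, an antiderivative is F(r) = -r**6 - 4*r**5/5 - r**2 + 6*r.
Then F(4) - F(1) = (-24536/5) - (16/5) = -24552/5.

-24552/5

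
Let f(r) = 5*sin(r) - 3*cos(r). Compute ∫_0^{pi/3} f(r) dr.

5/2 - 3*sqrt(3)/2

An antiderivative is F(r) = -3*sin(r) - 5*cos(r).
Then F(pi/3) - F(0) = (-3*sqrt(3)/2 - 5/2) - (-5) = 5/2 - 3*sqrt(3)/2.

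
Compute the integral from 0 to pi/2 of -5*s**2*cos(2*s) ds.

Integrate by parts twice (u = s^2, dv = -5*cos(2*s) ds).
An antiderivative is F(s) = -5*s**2*sin(2*s)/2 - 5*s*cos(2*s)/2 + 5*sin(2*s)/4.
Then F(pi/2) - F(0) = (5*pi/4) - (0) = 5*pi/4.

5*pi/4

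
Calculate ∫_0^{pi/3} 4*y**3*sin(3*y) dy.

4*pi*(-6 + pi**2)/81

Integrate by parts 3 times (u = y^3, dv = 4*sin(3*y) dy).
An antiderivative is F(y) = -4*y**3*cos(3*y)/3 + 4*y**2*sin(3*y)/3 + 8*y*cos(3*y)/9 - 8*sin(3*y)/27.
Then F(pi/3) - F(0) = (4*pi*(-6 + pi**2)/81) - (0) = 4*pi*(-6 + pi**2)/81.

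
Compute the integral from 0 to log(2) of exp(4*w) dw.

Let u = exp(w), so du = exp(w) dw. When w = 0, u = 1; when w = log(2), u = 2.
The integral becomes ∫ u**3 du from 1 to 2, with antiderivative u**4/4.
Back in w: F(w) = exp(4*w)/4.
Then F(log(2)) - F(0) = (4) - (1/4) = 15/4.

15/4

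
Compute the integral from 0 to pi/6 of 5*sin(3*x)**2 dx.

Use the identity sin^2(3*x) = (1 - cos(6*x))/2.
An antiderivative is F(x) = 5*x/2 - 5*sin(6*x)/12.
Then F(pi/6) - F(0) = (5*pi/12) - (0) = 5*pi/12.

5*pi/12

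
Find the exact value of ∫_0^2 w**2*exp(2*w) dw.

-1/4 + 5*exp(4)/4

Integrate by parts twice (u = w^2, dv = exp(2*w) dw).
An antiderivative is F(w) = (2*w**2 - 2*w + 1)*exp(2*w)/4.
Then F(2) - F(0) = (5*exp(4)/4) - (1/4) = -1/4 + 5*exp(4)/4.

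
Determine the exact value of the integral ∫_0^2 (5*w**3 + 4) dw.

By the power rule, an antiderivative is F(w) = 5*w**4/4 + 4*w.
Then F(2) - F(0) = (28) - (0) = 28.

28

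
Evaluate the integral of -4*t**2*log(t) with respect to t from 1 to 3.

104/9 - 36*log(3)

Integrate by parts once (u = ln t, dv = -4*t**2 dt).
An antiderivative is F(t) = -4*t**3*(3*log(t) - 1)/9.
Then F(3) - F(1) = (12 - 36*log(3)) - (4/9) = 104/9 - 36*log(3).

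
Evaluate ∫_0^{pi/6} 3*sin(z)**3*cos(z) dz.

3/64

Let u = sin(z), so du = cos(z) dz. When z = 0, u = 0; when z = pi/6, u = 1/2.
The integral becomes 3·∫ u**3 du from 0 to 1/2, with antiderivative 3*u**4/4.
Back in z: F(z) = 3*sin(z)**4/4.
Then F(pi/6) - F(0) = (3/64) - (0) = 3/64.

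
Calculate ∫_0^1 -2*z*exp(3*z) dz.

-4*exp(3)/9 - 2/9

Integrate by parts once (u = z, dv = -2*exp(3*z) dz).
An antiderivative is F(z) = (-6*z + 2)*exp(3*z)/9.
Then F(1) - F(0) = (-4*exp(3)/9) - (2/9) = -4*exp(3)/9 - 2/9.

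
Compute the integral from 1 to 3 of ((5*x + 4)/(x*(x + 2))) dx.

-log(3) + 3*log(5)

Factor the denominator: x**2 + 2*x = (x + 2)x.
Partial fractions: (5*x + 4)/(x*(x + 2)) = 3/(x + 2) + 2/x.
An antiderivative is F(x) = 2*log(x) + 3*log(x + 2).
Then F(3) - F(1) = (2*log(3) + 3*log(5)) - (log(27)) = -log(3) + 3*log(5).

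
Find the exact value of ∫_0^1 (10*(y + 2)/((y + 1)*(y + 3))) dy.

-5*log(3) + 15*log(2)

Factor the denominator: y**2 + 4*y + 3 = (y + 3)(y + 1).
Partial fractions: 10*(y + 2)/((y + 1)*(y + 3)) = 5/(y + 3) + 5/(y + 1).
An antiderivative is F(y) = 5*log(y + 1) + 5*log(y + 3).
Then F(1) - F(0) = (15*log(2)) - (5*log(3)) = -5*log(3) + 15*log(2).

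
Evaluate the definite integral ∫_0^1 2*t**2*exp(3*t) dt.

Integrate by parts twice (u = t^2, dv = 2*exp(3*t) dt).
An antiderivative is F(t) = (18*t**2 - 12*t + 4)*exp(3*t)/27.
Then F(1) - F(0) = (10*exp(3)/27) - (4/27) = -4/27 + 10*exp(3)/27.

-4/27 + 10*exp(3)/27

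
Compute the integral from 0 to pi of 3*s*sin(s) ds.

Integrate by parts once (u = s, dv = 3*sin(s) ds).
An antiderivative is F(s) = -3*s*cos(s) + 3*sin(s).
Then F(pi) - F(0) = (3*pi) - (0) = 3*pi.

3*pi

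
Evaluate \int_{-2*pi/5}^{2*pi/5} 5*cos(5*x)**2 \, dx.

Use the identity cos^2(5*x) = (1 + cos(10*x))/2.
An antiderivative is F(x) = 5*x/2 + sin(10*x)/4.
Then F(2*pi/5) - F(-2*pi/5) = (pi) - (-pi) = 2*pi.

2*pi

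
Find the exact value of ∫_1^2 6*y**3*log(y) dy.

-45/8 + 24*log(2)

Integrate by parts once (u = ln y, dv = 6*y**3 dy).
An antiderivative is F(y) = 3*y**4*(4*log(y) - 1)/8.
Then F(2) - F(1) = (-6 + 24*log(2)) - (-3/8) = -45/8 + 24*log(2).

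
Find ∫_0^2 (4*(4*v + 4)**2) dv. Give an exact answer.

Let u = 4*v + 4, so du = 4 dv. When v = 0, u = 4; when v = 2, u = 12.
The integral becomes ∫ u**2 du from 4 to 12, with antiderivative u**3/3.
Back in v: F(v) = (4*v + 4)**3/3.
Then F(2) - F(0) = (576) - (64/3) = 1664/3.

1664/3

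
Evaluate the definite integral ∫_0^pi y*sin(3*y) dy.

pi/3

Integrate by parts once (u = y, dv = sin(3*y) dy).
An antiderivative is F(y) = -y*cos(3*y)/3 + sin(3*y)/9.
Then F(pi) - F(0) = (pi/3) - (0) = pi/3.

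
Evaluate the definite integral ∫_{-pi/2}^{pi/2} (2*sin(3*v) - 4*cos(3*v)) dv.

8/3

An antiderivative is F(v) = -4*sin(3*v)/3 - 2*cos(3*v)/3.
Then F(pi/2) - F(-pi/2) = (4/3) - (-4/3) = 8/3.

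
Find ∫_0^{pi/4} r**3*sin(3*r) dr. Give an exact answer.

sqrt(2)*(-96*pi - 128 + 9*pi**3 + 36*pi**2)/3456

Integrate by parts 3 times (u = r^3, dv = sin(3*r) dr).
An antiderivative is F(r) = -r**3*cos(3*r)/3 + r**2*sin(3*r)/3 + 2*r*cos(3*r)/9 - 2*sin(3*r)/27.
Then F(pi/4) - F(0) = (sqrt(2)*(-96*pi - 128 + 9*pi**3 + 36*pi**2)/3456) - (0) = sqrt(2)*(-96*pi - 128 + 9*pi**3 + 36*pi**2)/3456.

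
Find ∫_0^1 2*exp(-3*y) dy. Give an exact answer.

An antiderivative is F(y) = -2*exp(-3*y)/3.
Then F(1) - F(0) = (-2*exp(-3)/3) - (-2/3) = 2/3 - 2*exp(-3)/3.

2/3 - 2*exp(-3)/3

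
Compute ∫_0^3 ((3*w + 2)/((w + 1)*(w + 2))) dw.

Factor the denominator: w**2 + 3*w + 2 = (w + 2)(w + 1).
Partial fractions: (3*w + 2)/((w + 1)*(w + 2)) = 4/(w + 2) - 1/(w + 1).
An antiderivative is F(w) = -log(w + 1) + 4*log(w + 2).
Then F(3) - F(0) = (-2*log(2) + 4*log(5)) - (log(16)) = -6*log(2) + 4*log(5).

-6*log(2) + 4*log(5)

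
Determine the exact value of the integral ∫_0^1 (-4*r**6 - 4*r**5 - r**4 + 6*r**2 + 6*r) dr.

By the power rule, an antiderivative is F(r) = -4*r**7/7 - 2*r**6/3 - r**5/5 + 2*r**3 + 3*r**2.
Then F(1) - F(0) = (374/105) - (0) = 374/105.

374/105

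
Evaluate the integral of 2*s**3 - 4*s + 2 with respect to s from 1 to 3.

28

By the power rule, an antiderivative is F(s) = s**4/2 - 2*s**2 + 2*s.
Then F(3) - F(1) = (57/2) - (1/2) = 28.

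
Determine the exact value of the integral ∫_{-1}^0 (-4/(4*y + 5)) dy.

-log(5)

An antiderivative is F(y) = -log(4*y + 5).
Then F(0) - F(-1) = (-log(5)) - (0) = -log(5).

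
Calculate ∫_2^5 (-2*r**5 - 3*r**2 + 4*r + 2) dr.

-5256

By the power rule, an antiderivative is F(r) = -r**6/3 - r**3 + 2*r**2 + 2*r.
Then F(5) - F(2) = (-15820/3) - (-52/3) = -5256.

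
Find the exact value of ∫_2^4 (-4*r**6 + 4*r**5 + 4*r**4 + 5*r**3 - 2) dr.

-192904/35

By the power rule, an antiderivative is F(r) = -4*r**7/7 + 2*r**6/3 + 4*r**5/5 + 5*r**4/4 - 2*r.
Then F(4) - F(2) = (-577544/105) - (1168/105) = -192904/35.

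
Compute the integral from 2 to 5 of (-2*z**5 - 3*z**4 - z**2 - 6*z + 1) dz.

By the power rule, an antiderivative is F(z) = -z**6/3 - 3*z**5/5 - z**3/3 - 3*z**2 + z.
Then F(5) - F(2) = (-7195) - (-266/5) = -35709/5.

-35709/5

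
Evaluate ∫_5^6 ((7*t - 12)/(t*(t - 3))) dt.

-4*log(5) + log(2) + 7*log(3)

Factor the denominator: t**2 - 3*t = t(t - 3).
Partial fractions: (7*t - 12)/(t*(t - 3)) = 4/t + 3/(t - 3).
An antiderivative is F(t) = 4*log(t) + 3*log(t - 3).
Then F(6) - F(5) = (4*log(2) + 7*log(3)) - (3*log(2) + 4*log(5)) = -4*log(5) + log(2) + 7*log(3).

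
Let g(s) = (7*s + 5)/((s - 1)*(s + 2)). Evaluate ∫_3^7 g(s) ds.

Factor the denominator: s**2 + s - 2 = (s + 2)(s - 1).
Partial fractions: (7*s + 5)/((s - 1)*(s + 2)) = 3/(s + 2) + 4/(s - 1).
An antiderivative is F(s) = 4*log(s - 1) + 3*log(s + 2).
Then F(7) - F(3) = (4*log(2) + 10*log(3)) - (4*log(2) + 3*log(5)) = -3*log(5) + 10*log(3).

-3*log(5) + 10*log(3)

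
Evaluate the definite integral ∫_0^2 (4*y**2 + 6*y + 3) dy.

86/3

By the power rule, an antiderivative is F(y) = 4*y**3/3 + 3*y**2 + 3*y.
Then F(2) - F(0) = (86/3) - (0) = 86/3.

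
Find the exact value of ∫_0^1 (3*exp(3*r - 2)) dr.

Let u = 3*r - 2, so du = 3 dr. When r = 0, u = -2; when r = 1, u = 1.
The integral becomes ∫ exp(u) du from -2 to 1, with antiderivative exp(u).
Back in r: F(r) = exp(3*r - 2).
Then F(1) - F(0) = (exp(1)) - (exp(-2)) = -(1 - exp(3))*exp(-2).

-(1 - exp(3))*exp(-2)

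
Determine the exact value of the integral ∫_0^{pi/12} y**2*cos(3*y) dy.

sqrt(2)*(-32 + pi**2 + 8*pi)/864

Integrate by parts twice (u = y^2, dv = cos(3*y) dy).
An antiderivative is F(y) = y**2*sin(3*y)/3 + 2*y*cos(3*y)/9 - 2*sin(3*y)/27.
Then F(pi/12) - F(0) = (sqrt(2)*(-32 + pi**2 + 8*pi)/864) - (0) = sqrt(2)*(-32 + pi**2 + 8*pi)/864.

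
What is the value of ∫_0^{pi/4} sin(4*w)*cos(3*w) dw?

4/7 - 2*sqrt(2)/7

Use the identity sin(4*w)cos(3*w) = [sin(7*w) + sin(w)]/2.
An antiderivative is F(w) = -cos(w)/2 - cos(7*w)/14.
Then F(pi/4) - F(0) = (-2*sqrt(2)/7) - (-4/7) = 4/7 - 2*sqrt(2)/7.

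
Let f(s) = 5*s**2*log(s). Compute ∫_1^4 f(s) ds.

-35 + 640*log(2)/3

Integrate by parts once (u = ln s, dv = 5*s**2 ds).
An antiderivative is F(s) = 5*s**3*(3*log(s) - 1)/9.
Then F(4) - F(1) = (-320/9 + 640*log(2)/3) - (-5/9) = -35 + 640*log(2)/3.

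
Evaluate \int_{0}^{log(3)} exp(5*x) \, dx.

242/5

Let u = exp(x), so du = exp(x) dx. When x = 0, u = 1; when x = log(3), u = 3.
The integral becomes ∫ u**4 du from 1 to 3, with antiderivative u**5/5.
Back in x: F(x) = exp(5*x)/5.
Then F(log(3)) - F(0) = (243/5) - (1/5) = 242/5.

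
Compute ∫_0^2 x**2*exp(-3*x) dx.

Integrate by parts twice (u = x^2, dv = exp(-3*x) dx).
An antiderivative is F(x) = (-9*x**2 - 6*x - 2)*exp(-3*x)/27.
Then F(2) - F(0) = (-50*exp(-6)/27) - (-2/27) = 2/27 - 50*exp(-6)/27.

2/27 - 50*exp(-6)/27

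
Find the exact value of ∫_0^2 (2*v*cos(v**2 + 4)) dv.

Let u = v**2 + 4, so du = 2*v dv. When v = 0, u = 4; when v = 2, u = 8.
The integral becomes ∫ cos(u) du from 4 to 8, with antiderivative sin(u).
Back in v: F(v) = sin(v**2 + 4).
Then F(2) - F(0) = (sin(8)) - (sin(4)) = -sin(4) + sin(8).

-sin(4) + sin(8)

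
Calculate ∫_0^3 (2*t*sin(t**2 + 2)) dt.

cos(2) - cos(11)

Let u = t**2 + 2, so du = 2*t dt. When t = 0, u = 2; when t = 3, u = 11.
The integral becomes ∫ sin(u) du from 2 to 11, with antiderivative -cos(u).
Back in t: F(t) = -cos(t**2 + 2).
Then F(3) - F(0) = (-cos(11)) - (-cos(2)) = cos(2) - cos(11).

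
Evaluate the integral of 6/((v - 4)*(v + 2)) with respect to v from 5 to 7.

log(7/3)

Factor the denominator: v**2 - 2*v - 8 = (v + 2)(v - 4).
Partial fractions: 6/((v - 4)*(v + 2)) = -1/(v + 2) + 1/(v - 4).
An antiderivative is F(v) = log(v - 4) - log(v + 2).
Then F(7) - F(5) = (-log(3)) - (-log(7)) = log(7/3).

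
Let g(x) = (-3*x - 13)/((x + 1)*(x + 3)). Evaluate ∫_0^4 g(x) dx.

Factor the denominator: x**2 + 4*x + 3 = (x + 3)(x + 1).
Partial fractions: (-3*x - 13)/((x + 1)*(x + 3)) = 2/(x + 3) - 5/(x + 1).
An antiderivative is F(x) = -5*log(x + 1) + 2*log(x + 3).
Then F(4) - F(0) = (-5*log(5) + 2*log(7)) - (log(9)) = -5*log(5) - 2*log(3) + 2*log(7).

-5*log(5) - 2*log(3) + 2*log(7)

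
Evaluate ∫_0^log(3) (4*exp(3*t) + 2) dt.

An antiderivative is F(t) = 4*exp(3*t)/3 + 2*t.
Then F(log(3)) - F(0) = (2*log(3) + 36) - (4/3) = log(9) + 104/3.

log(9) + 104/3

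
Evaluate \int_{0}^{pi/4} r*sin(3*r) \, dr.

Integrate by parts once (u = r, dv = sin(3*r) dr).
An antiderivative is F(r) = -r*cos(3*r)/3 + sin(3*r)/9.
Then F(pi/4) - F(0) = (sqrt(2)*(4 + 3*pi)/72) - (0) = sqrt(2)*(4 + 3*pi)/72.

sqrt(2)*(4 + 3*pi)/72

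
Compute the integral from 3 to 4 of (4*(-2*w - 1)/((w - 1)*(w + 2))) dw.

-8*log(3) + 4*log(5)

Factor the denominator: w**2 + w - 2 = (w + 2)(w - 1).
Partial fractions: 4*(-2*w - 1)/((w - 1)*(w + 2)) = -4/(w + 2) - 4/(w - 1).
An antiderivative is F(w) = -4*log(w - 1) - 4*log(w + 2).
Then F(4) - F(3) = (-8*log(3) - 4*log(2)) - (-4*log(5) - 4*log(2)) = -8*log(3) + 4*log(5).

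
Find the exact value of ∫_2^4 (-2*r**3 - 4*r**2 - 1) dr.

By the power rule, an antiderivative is F(r) = -r**4/2 - 4*r**3/3 - r.
Then F(4) - F(2) = (-652/3) - (-62/3) = -590/3.

-590/3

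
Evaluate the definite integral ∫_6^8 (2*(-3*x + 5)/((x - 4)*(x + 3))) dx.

Factor the denominator: x**2 - x - 12 = (x + 3)(x - 4).
Partial fractions: 2*(-3*x + 5)/((x - 4)*(x + 3)) = -4/(x + 3) - 2/(x - 4).
An antiderivative is F(x) = -2*log(x - 4) - 4*log(x + 3).
Then F(8) - F(6) = (-4*log(11) - 4*log(2)) - (-8*log(3) - 2*log(2)) = -4*log(11) - 2*log(2) + 8*log(3).

-4*log(11) - 2*log(2) + 8*log(3)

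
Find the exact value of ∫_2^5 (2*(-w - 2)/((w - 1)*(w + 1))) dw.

Factor the denominator: w**2 - 1 = (w + 1)(w - 1).
Partial fractions: 2*(-w - 2)/((w - 1)*(w + 1)) = 1/(w + 1) - 3/(w - 1).
An antiderivative is F(w) = -3*log(w - 1) + log(w + 1).
Then F(5) - F(2) = (log(3/32)) - (log(3)) = -log(32).

-log(32)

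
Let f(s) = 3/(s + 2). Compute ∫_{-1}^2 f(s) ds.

log(64)

An antiderivative is F(s) = 3*log(s + 2).
Then F(2) - F(-1) = (log(64)) - (0) = log(64).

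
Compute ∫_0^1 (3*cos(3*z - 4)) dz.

Let u = 3*z - 4, so du = 3 dz. When z = 0, u = -4; when z = 1, u = -1.
The integral becomes ∫ cos(u) du from -4 to -1, with antiderivative sin(u).
Back in z: F(z) = sin(3*z - 4).
Then F(1) - F(0) = (-sin(1)) - (-sin(4)) = -sin(1) + sin(4).

-sin(1) + sin(4)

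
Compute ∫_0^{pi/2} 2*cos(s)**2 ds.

Use the identity cos^2(s) = (1 + cos(2*s))/2.
An antiderivative is F(s) = s + sin(2*s)/2.
Then F(pi/2) - F(0) = (pi/2) - (0) = pi/2.

pi/2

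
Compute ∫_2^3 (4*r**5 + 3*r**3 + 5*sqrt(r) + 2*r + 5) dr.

-20*sqrt(2)/3 + 10*sqrt(3) + 6025/12

By the power rule, an antiderivative is F(r) = 2*r**6/3 + 3*r**4/4 + 10*r**(3/2)/3 + r**2 + 5*r.
Then F(3) - F(2) = (10*sqrt(3) + 2283/4) - (20*sqrt(2)/3 + 206/3) = -20*sqrt(2)/3 + 10*sqrt(3) + 6025/12.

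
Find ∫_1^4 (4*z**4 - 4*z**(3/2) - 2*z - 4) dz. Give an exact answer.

3709/5

By the power rule, an antiderivative is F(z) = -8*z**(5/2)/5 + 4*z**5/5 - z**2 - 4*z.
Then F(4) - F(1) = (736) - (-29/5) = 3709/5.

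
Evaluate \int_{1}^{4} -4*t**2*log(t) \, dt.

28 - 512*log(2)/3

Integrate by parts once (u = ln t, dv = -4*t**2 dt).
An antiderivative is F(t) = -4*t**3*(3*log(t) - 1)/9.
Then F(4) - F(1) = (256/9 - 512*log(2)/3) - (4/9) = 28 - 512*log(2)/3.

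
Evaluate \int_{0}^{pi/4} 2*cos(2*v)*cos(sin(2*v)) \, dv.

sin(1)

Let u = sin(2*v), so du = 2*cos(2*v) dv. When v = 0, u = 0; when v = pi/4, u = 1.
The integral becomes ∫ cos(u) du from 0 to 1, with antiderivative sin(u).
Back in v: F(v) = sin(sin(2*v)).
Then F(pi/4) - F(0) = (sin(1)) - (0) = sin(1).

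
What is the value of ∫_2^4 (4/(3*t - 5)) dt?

An antiderivative is F(t) = 4*log(3*t - 5)/3.
Then F(4) - F(2) = (4*log(7)/3) - (0) = 4*log(7)/3.

4*log(7)/3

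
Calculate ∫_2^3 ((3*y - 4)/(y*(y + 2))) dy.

-8*log(2) - 2*log(3) + 5*log(5)

Factor the denominator: y**2 + 2*y = (y + 2)y.
Partial fractions: (3*y - 4)/(y*(y + 2)) = 5/(y + 2) - 2/y.
An antiderivative is F(y) = -2*log(y) + 5*log(y + 2).
Then F(3) - F(2) = (-2*log(3) + 5*log(5)) - (8*log(2)) = -8*log(2) - 2*log(3) + 5*log(5).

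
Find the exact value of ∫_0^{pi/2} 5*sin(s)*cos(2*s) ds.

-5/3

Use the identity sin(s)cos(2*s) = [sin(3*s) + sin(-s)]/2.
An antiderivative is F(s) = 5*cos(s)/2 - 5*cos(3*s)/6.
Then F(pi/2) - F(0) = (0) - (5/3) = -5/3.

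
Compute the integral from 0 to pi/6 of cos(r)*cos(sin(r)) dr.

Let u = sin(r), so du = cos(r) dr. When r = 0, u = 0; when r = pi/6, u = 1/2.
The integral becomes ∫ cos(u) du from 0 to 1/2, with antiderivative sin(u).
Back in r: F(r) = sin(sin(r)).
Then F(pi/6) - F(0) = (sin(1/2)) - (0) = sin(1/2).

sin(1/2)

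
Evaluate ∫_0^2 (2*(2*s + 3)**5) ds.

58460/3

Let u = 2*s + 3, so du = 2 ds. When s = 0, u = 3; when s = 2, u = 7.
The integral becomes ∫ u**5 du from 3 to 7, with antiderivative u**6/6.
Back in s: F(s) = (2*s + 3)**6/6.
Then F(2) - F(0) = (117649/6) - (243/2) = 58460/3.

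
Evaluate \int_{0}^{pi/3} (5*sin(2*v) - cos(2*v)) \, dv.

An antiderivative is F(v) = -sin(2*v)/2 - 5*cos(2*v)/2.
Then F(pi/3) - F(0) = (5/4 - sqrt(3)/4) - (-5/2) = 15/4 - sqrt(3)/4.

15/4 - sqrt(3)/4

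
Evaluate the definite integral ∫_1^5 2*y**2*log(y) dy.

Integrate by parts once (u = ln y, dv = 2*y**2 dy).
An antiderivative is F(y) = 2*y**3*(3*log(y) - 1)/9.
Then F(5) - F(1) = (-250/9 + 250*log(5)/3) - (-2/9) = -248/9 + 250*log(5)/3.

-248/9 + 250*log(5)/3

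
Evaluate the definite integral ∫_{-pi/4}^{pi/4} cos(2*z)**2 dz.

Use the identity cos^2(2*z) = (1 + cos(4*z))/2.
An antiderivative is F(z) = z/2 + sin(4*z)/8.
Then F(pi/4) - F(-pi/4) = (pi/8) - (-pi/8) = pi/4.

pi/4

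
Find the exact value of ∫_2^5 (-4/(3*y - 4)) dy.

-4*log(11)/3 + 4*log(2)/3

An antiderivative is F(y) = -4*log(3*y - 4)/3.
Then F(5) - F(2) = (-4*log(11)/3) - (-4*log(2)/3) = -4*log(11)/3 + 4*log(2)/3.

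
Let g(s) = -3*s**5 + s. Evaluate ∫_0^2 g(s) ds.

By the power rule, an antiderivative is F(s) = -s**6/2 + s**2/2.
Then F(2) - F(0) = (-30) - (0) = -30.

-30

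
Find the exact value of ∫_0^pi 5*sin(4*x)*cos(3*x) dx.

Use the identity sin(4*x)cos(3*x) = [sin(7*x) + sin(x)]/2.
An antiderivative is F(x) = -5*cos(x)/2 - 5*cos(7*x)/14.
Then F(pi) - F(0) = (20/7) - (-20/7) = 40/7.

40/7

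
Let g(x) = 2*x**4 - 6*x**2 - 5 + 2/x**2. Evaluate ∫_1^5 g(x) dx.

By the power rule, an antiderivative is F(x) = 2*x**5/5 - 2*x**3 - 5*x - 2/x.
Then F(5) - F(1) = (4873/5) - (-43/5) = 4916/5.

4916/5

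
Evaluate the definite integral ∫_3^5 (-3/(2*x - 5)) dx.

-3*log(5)/2

An antiderivative is F(x) = -3*log(2*x - 5)/2.
Then F(5) - F(3) = (-3*log(5)/2) - (0) = -3*log(5)/2.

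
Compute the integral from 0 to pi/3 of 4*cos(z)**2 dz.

Use the identity cos^2(z) = (1 + cos(2*z))/2.
An antiderivative is F(z) = 2*z + sin(2*z).
Then F(pi/3) - F(0) = (sqrt(3)/2 + 2*pi/3) - (0) = sqrt(3)/2 + 2*pi/3.

sqrt(3)/2 + 2*pi/3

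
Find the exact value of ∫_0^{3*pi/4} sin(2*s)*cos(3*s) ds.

-3*sqrt(2)/10 - 2/5

Use the identity sin(2*s)cos(3*s) = [sin(5*s) + sin(-s)]/2.
An antiderivative is F(s) = cos(s)/2 - cos(5*s)/10.
Then F(3*pi/4) - F(0) = (-3*sqrt(2)/10) - (2/5) = -3*sqrt(2)/10 - 2/5.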